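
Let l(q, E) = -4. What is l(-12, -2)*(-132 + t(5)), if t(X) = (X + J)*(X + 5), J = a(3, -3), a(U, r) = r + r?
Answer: 568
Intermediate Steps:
a(U, r) = 2*r
J = -6 (J = 2*(-3) = -6)
t(X) = (-6 + X)*(5 + X) (t(X) = (X - 6)*(X + 5) = (-6 + X)*(5 + X))
l(-12, -2)*(-132 + t(5)) = -4*(-132 + (-30 + 5**2 - 1*5)) = -4*(-132 + (-30 + 25 - 5)) = -4*(-132 - 10) = -4*(-142) = 568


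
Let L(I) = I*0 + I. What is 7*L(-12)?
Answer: -84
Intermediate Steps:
L(I) = I (L(I) = 0 + I = I)
7*L(-12) = 7*(-12) = -84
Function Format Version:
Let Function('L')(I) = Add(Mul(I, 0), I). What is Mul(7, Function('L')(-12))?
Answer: -84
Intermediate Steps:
Function('L')(I) = I (Function('L')(I) = Add(0, I) = I)
Mul(7, Function('L')(-12)) = Mul(7, -12) = -84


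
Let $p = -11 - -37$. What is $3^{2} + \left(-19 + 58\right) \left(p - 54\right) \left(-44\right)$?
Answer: $48057$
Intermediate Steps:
$p = 26$ ($p = -11 + 37 = 26$)
$3^{2} + \left(-19 + 58\right) \left(p - 54\right) \left(-44\right) = 3^{2} + \left(-19 + 58\right) \left(26 - 54\right) \left(-44\right) = 9 + 39 \left(-28\right) \left(-44\right) = 9 - -48048 = 9 + 48048 = 48057$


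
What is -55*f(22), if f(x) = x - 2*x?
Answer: 1210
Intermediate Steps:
f(x) = -x
-55*f(22) = -(-55)*22 = -55*(-22) = 1210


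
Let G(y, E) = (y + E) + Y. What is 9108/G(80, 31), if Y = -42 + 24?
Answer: 3036/31 ≈ 97.935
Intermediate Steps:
Y = -18
G(y, E) = -18 + E + y (G(y, E) = (y + E) - 18 = (E + y) - 18 = -18 + E + y)
9108/G(80, 31) = 9108/(-18 + 31 + 80) = 9108/93 = 9108*(1/93) = 3036/31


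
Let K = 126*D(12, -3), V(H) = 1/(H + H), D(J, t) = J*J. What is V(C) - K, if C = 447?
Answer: -16220735/894 ≈ -18144.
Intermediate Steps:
D(J, t) = J**2
V(H) = 1/(2*H)
K = 18144 (K = 126*12**2 = 126*144 = 18144)
V(C) - K = (1/2)/447 - 1*18144 = (1/2)*(1/447) - 18144 = 1/894 - 18144 = -16220735/894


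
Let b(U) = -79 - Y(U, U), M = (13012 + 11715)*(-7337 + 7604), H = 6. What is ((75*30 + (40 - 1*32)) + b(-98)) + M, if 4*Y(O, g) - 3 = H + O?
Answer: 26417241/4 ≈ 6.6043e+6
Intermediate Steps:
M = 6602109 (M = 24727*267 = 6602109)
Y(O, g) = 9/4 + O/4 (Y(O, g) = 3/4 + (6 + O)/4 = 3/4 + (3/2 + O/4) = 9/4 + O/4)
b(U) = -325/4 - U/4 (b(U) = -79 - (9/4 + U/4) = -79 + (-9/4 - U/4) = -325/4 - U/4)
((75*30 + (40 - 1*32)) + b(-98)) + M = ((75*30 + (40 - 1*32)) + (-325/4 - 1/4*(-98))) + 6602109 = ((2250 + (40 - 32)) + (-325/4 + 49/2)) + 6602109 = ((2250 + 8) - 227/4) + 6602109 = (2258 - 227/4) + 6602109 = 8805/4 + 6602109 = 26417241/4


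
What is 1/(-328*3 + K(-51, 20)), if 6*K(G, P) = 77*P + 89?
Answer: -2/1425 ≈ -0.0014035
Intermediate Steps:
K(G, P) = 89/6 + 77*P/6 (K(G, P) = (77*P + 89)/6 = (89 + 77*P)/6 = 89/6 + 77*P/6)
1/(-328*3 + K(-51, 20)) = 1/(-328*3 + (89/6 + (77/6)*20)) = 1/(-984 + (89/6 + 770/3)) = 1/(-984 + 543/2) = 1/(-1425/2) = -2/1425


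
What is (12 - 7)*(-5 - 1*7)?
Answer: -60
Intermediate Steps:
(12 - 7)*(-5 - 1*7) = 5*(-5 - 7) = 5*(-12) = -60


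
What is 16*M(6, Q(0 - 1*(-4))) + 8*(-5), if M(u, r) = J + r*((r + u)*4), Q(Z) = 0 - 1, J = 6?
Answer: -264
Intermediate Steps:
Q(Z) = -1
M(u, r) = 6 + r*(4*r + 4*u) (M(u, r) = 6 + r*((r + u)*4) = 6 + r*(4*r + 4*u))
16*M(6, Q(0 - 1*(-4))) + 8*(-5) = 16*(6 + 4*(-1)**2 + 4*(-1)*6) + 8*(-5) = 16*(6 + 4*1 - 24) - 40 = 16*(6 + 4 - 24) - 40 = 16*(-14) - 40 = -224 - 40 = -264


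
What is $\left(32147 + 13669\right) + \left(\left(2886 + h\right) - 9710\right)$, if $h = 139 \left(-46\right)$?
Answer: $32598$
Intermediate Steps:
$h = -6394$
$\left(32147 + 13669\right) + \left(\left(2886 + h\right) - 9710\right) = \left(32147 + 13669\right) + \left(\left(2886 - 6394\right) - 9710\right) = 45816 - 13218 = 32598$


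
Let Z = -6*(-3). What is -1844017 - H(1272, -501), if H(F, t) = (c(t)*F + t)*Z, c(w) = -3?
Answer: -1766311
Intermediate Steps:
Z = 18
H(F, t) = -54*F + 18*t (H(F, t) = (-3*F + t)*18 = (t - 3*F)*18 = -54*F + 18*t)
-1844017 - H(1272, -501) = -1844017 - (-54*1272 + 18*(-501)) = -1844017 - (-68688 - 9018) = -1844017 - 1*(-77706) = -1844017 + 77706 = -1766311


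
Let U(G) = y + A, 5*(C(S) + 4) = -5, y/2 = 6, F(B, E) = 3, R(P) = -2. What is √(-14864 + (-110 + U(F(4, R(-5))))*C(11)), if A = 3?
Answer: I*√14389 ≈ 119.95*I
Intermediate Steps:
y = 12 (y = 2*6 = 12)
C(S) = -5 (C(S) = -4 + (⅕)*(-5) = -4 - 1 = -5)
U(G) = 15 (U(G) = 12 + 3 = 15)
√(-14864 + (-110 + U(F(4, R(-5))))*C(11)) = √(-14864 + (-110 + 15)*(-5)) = √(-14864 - 95*(-5)) = √(-14864 + 475) = √(-14389) = I*√14389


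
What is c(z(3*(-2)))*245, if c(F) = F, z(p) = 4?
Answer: 980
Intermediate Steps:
c(z(3*(-2)))*245 = 4*245 = 980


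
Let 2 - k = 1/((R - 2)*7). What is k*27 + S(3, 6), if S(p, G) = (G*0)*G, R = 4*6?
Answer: 8289/154 ≈ 53.825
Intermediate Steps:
R = 24
k = 307/154 (k = 2 - 1/((24 - 2)*7) = 2 - 1/(22*7) = 2 - 1/154 = 307/154 ≈ 1.9935)
S(p, G) = 0 (S(p, G) = 0*G = 0)
k*27 + S(3, 6) = (307/154)*27 + 0 = 8289/154 + 0 = 8289/154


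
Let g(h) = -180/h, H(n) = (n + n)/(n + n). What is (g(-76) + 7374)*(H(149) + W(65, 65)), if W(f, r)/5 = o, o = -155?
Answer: -108476874/19 ≈ -5.7093e+6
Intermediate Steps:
H(n) = 1 (H(n) = (2*n)/((2*n)) = (2*n)*(1/(2*n)) = 1)
W(f, r) = -775 (W(f, r) = 5*(-155) = -775)
(g(-76) + 7374)*(H(149) + W(65, 65)) = (-180/(-76) + 7374)*(1 - 775) = (-180*(-1/76) + 7374)*(-774) = (45/19 + 7374)*(-774) = (140151/19)*(-774) = -108476874/19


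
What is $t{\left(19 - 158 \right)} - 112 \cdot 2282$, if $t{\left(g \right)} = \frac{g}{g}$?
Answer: $-255583$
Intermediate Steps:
$t{\left(g \right)} = 1$
$t{\left(19 - 158 \right)} - 112 \cdot 2282 = 1 - 112 \cdot 2282 = 1 - 255584 = -255583$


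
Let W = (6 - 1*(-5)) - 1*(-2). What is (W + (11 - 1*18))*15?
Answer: 90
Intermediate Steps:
W = 13 (W = (6 + 5) + 2 = 11 + 2 = 13)
(W + (11 - 1*18))*15 = (13 + (11 - 1*18))*15 = (13 + (11 - 18))*15 = (13 - 7)*15 = 6*15 = 90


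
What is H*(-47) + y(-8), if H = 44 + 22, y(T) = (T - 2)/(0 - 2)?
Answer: -3097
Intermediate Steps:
y(T) = 1 - T/2 (y(T) = (-2 + T)/(-2) = (-2 + T)*(-½) = 1 - T/2)
H = 66
H*(-47) + y(-8) = 66*(-47) + (1 - ½*(-8)) = -3102 + (1 + 4) = -3102 + 5 = -3097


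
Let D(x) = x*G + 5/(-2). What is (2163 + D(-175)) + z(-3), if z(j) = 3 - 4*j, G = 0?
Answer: 4351/2 ≈ 2175.5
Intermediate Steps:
D(x) = -5/2 (D(x) = x*0 + 5/(-2) = 0 + 5*(-½) = 0 - 5/2 = -5/2)
(2163 + D(-175)) + z(-3) = (2163 - 5/2) + (3 - 4*(-3)) = 4321/2 + (3 + 12) = 4321/2 + 15 = 4351/2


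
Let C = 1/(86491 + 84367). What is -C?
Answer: -1/170858 ≈ -5.8528e-6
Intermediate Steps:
C = 1/170858 ≈ 5.8528e-6
-C = -1*1/170858 = -1/170858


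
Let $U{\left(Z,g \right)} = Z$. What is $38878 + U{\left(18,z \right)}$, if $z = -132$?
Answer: $38896$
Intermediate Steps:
$38878 + U{\left(18,z \right)} = 38878 + 18 = 38896$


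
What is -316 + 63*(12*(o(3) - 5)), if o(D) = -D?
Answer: -6364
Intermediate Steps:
-316 + 63*(12*(o(3) - 5)) = -316 + 63*(12*(-1*3 - 5)) = -316 + 63*(12*(-3 - 5)) = -316 + 63*(12*(-8)) = -316 + 63*(-96) = -316 - 6048 = -6364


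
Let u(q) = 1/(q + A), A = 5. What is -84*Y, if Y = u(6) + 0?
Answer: -84/11 ≈ -7.6364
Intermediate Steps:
u(q) = 1/(5 + q) (u(q) = 1/(q + 5) = 1/(5 + q))
Y = 1/11 (Y = 1/(5 + 6) + 0 = 1/11 + 0 = 1/11 ≈ 0.090909)
-84*Y = -84*1/11 = -84/11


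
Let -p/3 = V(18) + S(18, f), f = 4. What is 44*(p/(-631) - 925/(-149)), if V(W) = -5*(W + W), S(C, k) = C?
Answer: 22495484/94019 ≈ 239.27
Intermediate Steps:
V(W) = -10*W
p = 486 (p = -3*(-10*18 + 18) = -3*(-180 + 18) = -3*(-162) = 486)
44*(p/(-631) - 925/(-149)) = 44*(486/(-631) - 925/(-149)) = 44*(486*(-1/631) - 925*(-1/149)) = 44*(-486/631 + 925/149) = 44*(511261/94019) = 22495484/94019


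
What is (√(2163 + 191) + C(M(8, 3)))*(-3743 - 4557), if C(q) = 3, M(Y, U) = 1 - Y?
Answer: -24900 - 8300*√2354 ≈ -4.2760e+5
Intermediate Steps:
(√(2163 + 191) + C(M(8, 3)))*(-3743 - 4557) = (√(2163 + 191) + 3)*(-3743 - 4557) = (√2354 + 3)*(-8300) = (3 + √2354)*(-8300) = -24900 - 8300*√2354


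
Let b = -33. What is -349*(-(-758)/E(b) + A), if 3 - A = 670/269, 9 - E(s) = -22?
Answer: -72644001/8339 ≈ -8711.4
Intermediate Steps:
E(s) = 31 (E(s) = 9 - 1*(-22) = 9 + 22 = 31)
A = 137/269 (A = 3 - 670/269 = 137/269 ≈ 0.50929)
-349*(-(-758)/E(b) + A) = -349*(-(-758)/31 + 137/269) = -349*(-1*(-758/31) + 137/269) = -349*(758/31 + 137/269) = -349*208149/8339 = -72644001/8339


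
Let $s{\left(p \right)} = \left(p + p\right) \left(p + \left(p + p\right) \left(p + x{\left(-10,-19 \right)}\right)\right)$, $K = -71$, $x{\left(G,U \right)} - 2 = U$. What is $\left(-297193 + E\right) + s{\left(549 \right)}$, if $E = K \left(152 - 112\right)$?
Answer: $641684097$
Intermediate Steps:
$x{\left(G,U \right)} = 2 + U$
$E = -2840$ ($E = - 71 \left(152 - 112\right) = \left(-71\right) 40 = -2840$)
$s{\left(p \right)} = 2 p \left(p + 2 p \left(-17 + p\right)\right)$ ($s{\left(p \right)} = \left(p + p\right) \left(p + \left(p + p\right) \left(p + \left(2 - 19\right)\right)\right) = 2 p \left(p + 2 p \left(p - 17\right)\right) = 2 p \left(p + 2 p \left(-17 + p\right)\right)$)
$\left(-297193 + E\right) + s{\left(549 \right)} = \left(-297193 - 2840\right) + 549^{2} \left(-66 + 4 \cdot 549\right) = -300033 + 301401 \left(-66 + 2196\right) = -300033 + 301401 \cdot 2130 = -300033 + 641984130 = 641684097$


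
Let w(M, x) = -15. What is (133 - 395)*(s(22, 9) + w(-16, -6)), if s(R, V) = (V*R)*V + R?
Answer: -468718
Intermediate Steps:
s(R, V) = R + R*V² (s(R, V) = (R*V)*V + R = R*V² + R = R + R*V²)
(133 - 395)*(s(22, 9) + w(-16, -6)) = (133 - 395)*(22*(1 + 9²) - 15) = -262*(22*(1 + 81) - 15) = -262*(22*82 - 15) = -262*(1804 - 15) = -262*1789 = -468718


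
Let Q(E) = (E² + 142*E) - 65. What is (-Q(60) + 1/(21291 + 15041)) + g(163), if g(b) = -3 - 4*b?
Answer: -461779719/36332 ≈ -12710.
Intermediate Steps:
Q(E) = -65 + E² + 142*E
(-Q(60) + 1/(21291 + 15041)) + g(163) = (-(-65 + 60² + 142*60) + 1/(21291 + 15041)) + (-3 - 4*163) = (-(-65 + 3600 + 8520) + 1/36332) + (-3 - 652) = (-1*12055 + 1/36332) - 655 = (-12055 + 1/36332) - 655 = -437982259/36332 - 655 = -461779719/36332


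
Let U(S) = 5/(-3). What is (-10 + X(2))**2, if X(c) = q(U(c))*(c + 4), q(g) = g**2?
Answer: 400/9 ≈ 44.444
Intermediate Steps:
U(S) = -5/3 (U(S) = 5*(-1/3) = -5/3)
X(c) = 100/9 + 25*c/9 (X(c) = (-5/3)**2*(c + 4) = 25*(4 + c)/9 = 100/9 + 25*c/9)
(-10 + X(2))**2 = (-10 + (100/9 + (25/9)*2))**2 = (-10 + (100/9 + 50/9))**2 = (-10 + 50/3)**2 = (20/3)**2 = 400/9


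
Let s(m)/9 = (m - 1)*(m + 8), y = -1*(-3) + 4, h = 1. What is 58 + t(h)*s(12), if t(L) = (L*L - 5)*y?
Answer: -55382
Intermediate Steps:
y = 7 (y = 3 + 4 = 7)
s(m) = 9*(-1 + m)*(8 + m) (s(m) = 9*((m - 1)*(m + 8)) = 9*((-1 + m)*(8 + m)) = 9*(-1 + m)*(8 + m))
t(L) = -35 + 7*L² (t(L) = (L*L - 5)*7 = (L² - 5)*7 = (-5 + L²)*7 = -35 + 7*L²)
58 + t(h)*s(12) = 58 + (-35 + 7*1²)*(-72 + 9*12² + 63*12) = 58 + (-35 + 7*1)*(-72 + 9*144 + 756) = 58 + (-35 + 7)*(-72 + 1296 + 756) = 58 - 28*1980 = 58 - 55440 = -55382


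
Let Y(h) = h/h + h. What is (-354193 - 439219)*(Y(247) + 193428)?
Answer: -153664862512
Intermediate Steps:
Y(h) = 1 + h
(-354193 - 439219)*(Y(247) + 193428) = (-354193 - 439219)*((1 + 247) + 193428) = -793412*(248 + 193428) = -793412*193676 = -153664862512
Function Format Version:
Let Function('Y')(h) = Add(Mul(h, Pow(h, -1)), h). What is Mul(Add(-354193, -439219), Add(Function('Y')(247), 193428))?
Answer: -153664862512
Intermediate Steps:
Function('Y')(h) = Add(1, h)
Mul(Add(-354193, -439219), Add(Function('Y')(247), 193428)) = Mul(Add(-354193, -439219), Add(Add(1, 247), 193428)) = Mul(-793412, Add(248, 193428)) = Mul(-793412, 193676) = -153664862512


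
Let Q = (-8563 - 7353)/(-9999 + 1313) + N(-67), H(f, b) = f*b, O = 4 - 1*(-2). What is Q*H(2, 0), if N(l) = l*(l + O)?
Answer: 0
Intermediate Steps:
O = 6 (O = 4 + 2 = 6)
N(l) = l*(6 + l) (N(l) = l*(l + 6) = l*(6 + l))
H(f, b) = b*f
Q = 17757799/4343 (Q = (-8563 - 7353)/(-9999 + 1313) - 67*(6 - 67) = -15916/(-8686) - 67*(-61) = -15916*(-1/8686) + 4087 = 7958/4343 + 4087 = 17757799/4343 ≈ 4088.8)
Q*H(2, 0) = 17757799*(0*2)/4343 = (17757799/4343)*0 = 0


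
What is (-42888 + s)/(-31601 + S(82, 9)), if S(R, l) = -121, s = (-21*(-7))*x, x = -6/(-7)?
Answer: 7127/5287 ≈ 1.3480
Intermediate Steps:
x = 6/7 (x = -6*(-⅐) = 6/7 ≈ 0.85714)
s = 126 (s = -21*(-7)*(6/7) = 147*(6/7) = 126)
(-42888 + s)/(-31601 + S(82, 9)) = (-42888 + 126)/(-31601 - 121) = -42762/(-31722) = -42762*(-1/31722) = 7127/5287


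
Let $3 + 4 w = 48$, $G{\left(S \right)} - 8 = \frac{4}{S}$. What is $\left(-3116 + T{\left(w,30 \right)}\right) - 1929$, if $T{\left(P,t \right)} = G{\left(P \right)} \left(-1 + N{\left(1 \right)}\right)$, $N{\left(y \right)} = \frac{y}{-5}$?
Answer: $- \frac{379127}{75} \approx -5055.0$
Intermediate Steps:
$G{\left(S \right)} = 8 + \frac{4}{S}$
$N{\left(y \right)} = - \frac{y}{5}$ ($N{\left(y \right)} = y \left(- \frac{1}{5}\right) = - \frac{y}{5}$)
$w = \frac{45}{4}$ ($w = - \frac{3}{4} + \frac{1}{4} \cdot 48 = - \frac{3}{4} + 12 = \frac{45}{4} \approx 11.25$)
$T{\left(P,t \right)} = - \frac{48}{5} - \frac{24}{5 P}$ ($T{\left(P,t \right)} = \left(8 + \frac{4}{P}\right) \left(-1 - \frac{1}{5}\right) = \left(8 + \frac{4}{P}\right) \left(- \frac{6}{5}\right) = - \frac{48}{5} - \frac{24}{5 P}$)
$\left(-3116 + T{\left(w,30 \right)}\right) - 1929 = \left(-3116 + \frac{24 \left(-1 - \frac{45}{2}\right)}{5 \cdot \frac{45}{4}}\right) - 1929 = \left(-3116 + \frac{24}{5} \cdot \frac{4}{45} \left(-1 - \frac{45}{2}\right)\right) - 1929 = \left(-3116 + \frac{24}{5} \cdot \frac{4}{45} \left(- \frac{47}{2}\right)\right) - 1929 = \left(-3116 - \frac{752}{75}\right) - 1929 = - \frac{234452}{75} - 1929 = - \frac{379127}{75}$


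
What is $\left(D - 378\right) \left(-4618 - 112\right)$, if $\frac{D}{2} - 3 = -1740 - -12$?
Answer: $18106440$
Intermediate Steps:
$D = -3450$ ($D = 6 + 2 \left(-1740 - -12\right) = 6 + 2 \left(-1740 + 12\right) = 6 + 2 \left(-1728\right) = 6 - 3456 = -3450$)
$\left(D - 378\right) \left(-4618 - 112\right) = \left(-3450 - 378\right) \left(-4618 - 112\right) = \left(-3828\right) \left(-4730\right) = 18106440$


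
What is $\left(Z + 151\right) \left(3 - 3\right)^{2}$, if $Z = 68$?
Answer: $0$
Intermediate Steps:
$\left(Z + 151\right) \left(3 - 3\right)^{2} = \left(68 + 151\right) \left(3 - 3\right)^{2} = 219 \cdot 0^{2} = 219 \cdot 0 = 0$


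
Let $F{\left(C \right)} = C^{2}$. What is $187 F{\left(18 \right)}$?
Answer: $60588$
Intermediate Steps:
$187 F{\left(18 \right)} = 187 \cdot 18^{2} = 187 \cdot 324 = 60588$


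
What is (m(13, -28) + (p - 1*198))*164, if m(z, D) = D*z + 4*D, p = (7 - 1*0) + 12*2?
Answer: -105452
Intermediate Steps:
p = 31 (p = (7 + 0) + 24 = 7 + 24 = 31)
m(z, D) = 4*D + D*z
(m(13, -28) + (p - 1*198))*164 = (-28*(4 + 13) + (31 - 1*198))*164 = (-28*17 + (31 - 198))*164 = (-476 - 167)*164 = -643*164 = -105452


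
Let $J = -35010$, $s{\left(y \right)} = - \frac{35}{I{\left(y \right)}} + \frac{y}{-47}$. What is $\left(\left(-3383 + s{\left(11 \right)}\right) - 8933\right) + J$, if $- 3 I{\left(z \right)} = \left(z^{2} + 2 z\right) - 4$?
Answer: $- \frac{309177352}{6533} \approx -47326.0$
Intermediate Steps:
$I{\left(z \right)} = \frac{4}{3} - \frac{2 z}{3} - \frac{z^{2}}{3}$ ($I{\left(z \right)} = - \frac{\left(z^{2} + 2 z\right) - 4}{3} = - \frac{-4 + z^{2} + 2 z}{3} = \frac{4}{3} - \frac{2 z}{3} - \frac{z^{2}}{3}$)
$s{\left(y \right)} = - \frac{35}{\frac{4}{3} - \frac{2 y}{3} - \frac{y^{2}}{3}} - \frac{y}{47}$ ($s{\left(y \right)} = - \frac{35}{\frac{4}{3} - \frac{2 y}{3} - \frac{y^{2}}{3}} + \frac{y}{-47} = - \frac{35}{\frac{4}{3} - \frac{2 y}{3} - \frac{y^{2}}{3}} + y \left(- \frac{1}{47}\right) = - \frac{35}{\frac{4}{3} - \frac{2 y}{3} - \frac{y^{2}}{3}} - \frac{y}{47}$)
$\left(\left(-3383 + s{\left(11 \right)}\right) - 8933\right) + J = \left(\left(-3383 + \frac{4935 - 11 \left(-4 + 11^{2} + 2 \cdot 11\right)}{47 \left(-4 + 11^{2} + 2 \cdot 11\right)}\right) - 8933\right) - 35010 = \left(\left(-3383 + \frac{4935 - 11 \left(-4 + 121 + 22\right)}{47 \left(-4 + 121 + 22\right)}\right) - 8933\right) - 35010 = \left(\left(-3383 + \frac{4935 - 11 \cdot 139}{47 \cdot 139}\right) - 8933\right) - 35010 = \left(\left(-3383 + \frac{1}{47} \cdot \frac{1}{139} \left(4935 - 1529\right)\right) - 8933\right) - 35010 = \left(\left(-3383 + \frac{1}{47} \cdot \frac{1}{139} \cdot 3406\right) - 8933\right) - 35010 = \left(\left(-3383 + \frac{3406}{6533}\right) - 8933\right) - 35010 = \left(- \frac{22097733}{6533} - 8933\right) - 35010 = - \frac{80457022}{6533} - 35010 = - \frac{309177352}{6533}$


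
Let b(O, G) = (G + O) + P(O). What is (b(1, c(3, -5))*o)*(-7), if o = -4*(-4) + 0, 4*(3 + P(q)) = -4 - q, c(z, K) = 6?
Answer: -308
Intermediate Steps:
P(q) = -4 - q/4 (P(q) = -3 + (-4 - q)/4 = -3 + (-1 - q/4) = -4 - q/4)
o = 16 (o = 16 + 0 = 16)
b(O, G) = -4 + G + 3*O/4 (b(O, G) = (G + O) + (-4 - O/4) = -4 + G + 3*O/4)
(b(1, c(3, -5))*o)*(-7) = ((-4 + 6 + (¾)*1)*16)*(-7) = ((-4 + 6 + ¾)*16)*(-7) = ((11/4)*16)*(-7) = 44*(-7) = -308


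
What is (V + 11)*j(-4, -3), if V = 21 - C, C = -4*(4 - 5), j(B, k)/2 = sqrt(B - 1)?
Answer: 56*I*sqrt(5) ≈ 125.22*I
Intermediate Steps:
j(B, k) = 2*sqrt(-1 + B) (j(B, k) = 2*sqrt(B - 1) = 2*sqrt(-1 + B))
C = 4 (C = -4*(-1) = 4)
V = 17 (V = 21 - 1*4 = 21 - 4 = 17)
(V + 11)*j(-4, -3) = (17 + 11)*(2*sqrt(-1 - 4)) = 28*(2*sqrt(-5)) = 28*(2*(I*sqrt(5))) = 28*(2*I*sqrt(5)) = 56*I*sqrt(5)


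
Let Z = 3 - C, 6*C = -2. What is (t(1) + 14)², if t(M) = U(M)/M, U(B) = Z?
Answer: 2704/9 ≈ 300.44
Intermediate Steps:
C = -⅓ (C = (⅙)*(-2) = -⅓ ≈ -0.33333)
Z = 10/3 (Z = 3 - 1*(-⅓) = 3 + ⅓ = 10/3 ≈ 3.3333)
U(B) = 10/3
t(M) = 10/(3*M)
(t(1) + 14)² = ((10/3)/1 + 14)² = ((10/3)*1 + 14)² = (10/3 + 14)² = (52/3)² = 2704/9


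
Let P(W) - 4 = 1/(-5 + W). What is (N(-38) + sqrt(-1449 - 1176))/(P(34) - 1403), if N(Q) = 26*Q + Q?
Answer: 14877/20285 - 29*I*sqrt(105)/8114 ≈ 0.7334 - 0.036623*I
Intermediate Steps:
N(Q) = 27*Q
P(W) = 4 + 1/(-5 + W)
(N(-38) + sqrt(-1449 - 1176))/(P(34) - 1403) = (27*(-38) + sqrt(-1449 - 1176))/((-19 + 4*34)/(-5 + 34) - 1403) = (-1026 + sqrt(-2625))/((-19 + 136)/29 - 1403) = (-1026 + 5*I*sqrt(105))/((1/29)*117 - 1403) = (-1026 + 5*I*sqrt(105))/(117/29 - 1403) = (-1026 + 5*I*sqrt(105))/(-40570/29) = (-1026 + 5*I*sqrt(105))*(-29/40570) = 14877/20285 - 29*I*sqrt(105)/8114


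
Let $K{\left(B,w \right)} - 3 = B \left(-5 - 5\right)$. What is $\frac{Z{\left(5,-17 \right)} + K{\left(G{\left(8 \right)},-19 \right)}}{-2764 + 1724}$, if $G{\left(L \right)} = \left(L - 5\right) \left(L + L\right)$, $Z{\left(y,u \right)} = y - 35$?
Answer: $\frac{39}{80} \approx 0.4875$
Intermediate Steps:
$Z{\left(y,u \right)} = -35 + y$
$G{\left(L \right)} = 2 L \left(-5 + L\right)$ ($G{\left(L \right)} = \left(-5 + L\right) 2 L = 2 L \left(-5 + L\right)$)
$K{\left(B,w \right)} = 3 - 10 B$ ($K{\left(B,w \right)} = 3 + B \left(-5 - 5\right) = 3 + B \left(-10\right) = 3 - 10 B$)
$\frac{Z{\left(5,-17 \right)} + K{\left(G{\left(8 \right)},-19 \right)}}{-2764 + 1724} = \frac{\left(-35 + 5\right) + \left(3 - 10 \cdot 2 \cdot 8 \left(-5 + 8\right)\right)}{-2764 + 1724} = \frac{-30 + \left(3 - 10 \cdot 2 \cdot 8 \cdot 3\right)}{-1040} = \left(-30 + \left(3 - 480\right)\right) \left(- \frac{1}{1040}\right) = \left(-30 - 477\right) \left(- \frac{1}{1040}\right) = \left(-507\right) \left(- \frac{1}{1040}\right) = \frac{39}{80}$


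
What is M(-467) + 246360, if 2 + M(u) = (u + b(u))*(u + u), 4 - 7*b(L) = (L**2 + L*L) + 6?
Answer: 412169872/7 ≈ 5.8881e+7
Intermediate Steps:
b(L) = -2/7 - 2*L**2/7 (b(L) = 4/7 - ((L**2 + L*L) + 6)/7 = 4/7 - ((L**2 + L**2) + 6)/7 = 4/7 - (2*L**2 + 6)/7 = 4/7 - (6 + 2*L**2)/7 = 4/7 + (-6/7 - 2*L**2/7) = -2/7 - 2*L**2/7)
M(u) = -2 + 2*u*(-2/7 + u - 2*u**2/7) (M(u) = -2 + (u + (-2/7 - 2*u**2/7))*(u + u) = -2 + (-2/7 + u - 2*u**2/7)*(2*u) = -2 + 2*u*(-2/7 + u - 2*u**2/7))
M(-467) + 246360 = (-2 + 2*(-467)**2 - 4/7*(-467)*(1 + (-467)**2)) + 246360 = (-2 + 2*218089 - 4/7*(-467)*(1 + 218089)) + 246360 = (-2 + 436178 - 4/7*(-467)*218090) + 246360 = (-2 + 436178 + 407392120/7) + 246360 = 410445352/7 + 246360 = 412169872/7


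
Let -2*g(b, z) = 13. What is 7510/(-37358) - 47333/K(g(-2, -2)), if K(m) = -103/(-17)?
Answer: -15030649584/1923937 ≈ -7812.4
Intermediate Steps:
g(b, z) = -13/2 (g(b, z) = -1/2*13 = -13/2)
K(m) = 103/17 (K(m) = -103*(-1/17) = 103/17)
7510/(-37358) - 47333/K(g(-2, -2)) = 7510/(-37358) - 47333/103/17 = 7510*(-1/37358) - 47333*17/103 = -3755/18679 - 804661/103 = -15030649584/1923937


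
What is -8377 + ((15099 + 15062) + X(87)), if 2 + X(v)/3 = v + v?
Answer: 22300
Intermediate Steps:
X(v) = -6 + 6*v (X(v) = -6 + 3*(v + v) = -6 + 3*(2*v) = -6 + 6*v)
-8377 + ((15099 + 15062) + X(87)) = -8377 + ((15099 + 15062) + (-6 + 6*87)) = -8377 + (30161 + (-6 + 522)) = -8377 + (30161 + 516) = -8377 + 30677 = 22300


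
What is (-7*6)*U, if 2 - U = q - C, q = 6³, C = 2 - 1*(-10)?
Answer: 8484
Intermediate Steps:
C = 12 (C = 2 + 10 = 12)
q = 216
U = -202 (U = 2 - (216 - 1*12) = 2 - (216 - 12) = 2 - 1*204 = 2 - 204 = -202)
(-7*6)*U = -7*6*(-202) = -42*(-202) = 8484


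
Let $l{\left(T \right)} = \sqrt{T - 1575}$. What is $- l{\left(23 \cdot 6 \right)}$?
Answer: $- i \sqrt{1437} \approx - 37.908 i$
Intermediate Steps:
$l{\left(T \right)} = \sqrt{-1575 + T}$
$- l{\left(23 \cdot 6 \right)} = - \sqrt{-1575 + 23 \cdot 6} = - \sqrt{-1575 + 138} = - \sqrt{-1437} = - i \sqrt{1437}$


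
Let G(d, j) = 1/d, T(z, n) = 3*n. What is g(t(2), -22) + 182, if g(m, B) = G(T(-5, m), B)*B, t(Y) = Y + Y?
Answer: 1081/6 ≈ 180.17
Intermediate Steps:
t(Y) = 2*Y
g(m, B) = B/(3*m) (g(m, B) = B/((3*m)) = (1/(3*m))*B = B/(3*m))
g(t(2), -22) + 182 = (1/3)*(-22)/(2*2) + 182 = (1/3)*(-22)/4 + 182 = (1/3)*(-22)*(1/4) + 182 = -11/6 + 182 = 1081/6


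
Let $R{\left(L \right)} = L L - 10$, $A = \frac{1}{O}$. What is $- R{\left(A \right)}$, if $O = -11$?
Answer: $\frac{1209}{121} \approx 9.9917$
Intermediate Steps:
$A = - \frac{1}{11}$ ($A = \frac{1}{-11} = - \frac{1}{11} \approx -0.090909$)
$R{\left(L \right)} = -10 + L^{2}$ ($R{\left(L \right)} = L^{2} - 10 = -10 + L^{2}$)
$- R{\left(A \right)} = - (-10 + \left(- \frac{1}{11}\right)^{2}) = - (-10 + \frac{1}{121}) = \left(-1\right) \left(- \frac{1209}{121}\right) = \frac{1209}{121}$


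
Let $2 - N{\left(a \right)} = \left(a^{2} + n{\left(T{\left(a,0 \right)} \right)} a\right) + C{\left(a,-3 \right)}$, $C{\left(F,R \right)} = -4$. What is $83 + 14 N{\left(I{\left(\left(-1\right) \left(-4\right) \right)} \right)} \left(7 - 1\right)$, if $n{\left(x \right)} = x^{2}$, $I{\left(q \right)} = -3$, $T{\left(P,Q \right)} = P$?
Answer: $2099$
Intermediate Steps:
$N{\left(a \right)} = 6 - a^{2} - a^{3}$ ($N{\left(a \right)} = 2 - \left(\left(a^{2} + a^{2} a\right) - 4\right) = 2 - \left(\left(a^{2} + a^{3}\right) - 4\right) = 2 - \left(-4 + a^{2} + a^{3}\right) = 6 - a^{2} - a^{3}$)
$83 + 14 N{\left(I{\left(\left(-1\right) \left(-4\right) \right)} \right)} \left(7 - 1\right) = 83 + 14 \left(6 - \left(-3\right)^{2} - \left(-3\right)^{3}\right) \left(7 - 1\right) = 83 + 14 \left(6 - 9 - -27\right) 6 = 83 + 14 \left(6 - 9 + 27\right) 6 = 83 + 14 \cdot 24 \cdot 6 = 83 + 14 \cdot 144 = 83 + 2016 = 2099$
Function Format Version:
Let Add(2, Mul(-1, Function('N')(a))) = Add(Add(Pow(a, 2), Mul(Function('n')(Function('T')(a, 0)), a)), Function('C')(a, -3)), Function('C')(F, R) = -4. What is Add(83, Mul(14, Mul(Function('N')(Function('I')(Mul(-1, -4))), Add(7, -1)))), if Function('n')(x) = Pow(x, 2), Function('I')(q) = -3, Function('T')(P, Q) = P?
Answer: 2099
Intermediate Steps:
Function('N')(a) = Add(6, Mul(-1, Pow(a, 2)), Mul(-1, Pow(a, 3))) (Function('N')(a) = Add(2, Mul(-1, Add(Add(Pow(a, 2), Mul(Pow(a, 2), a)), -4))) = Add(2, Mul(-1, Add(Add(Pow(a, 2), Pow(a, 3)), -4))) = Add(2, Mul(-1, Add(-4, Pow(a, 2), Pow(a, 3)))) = Add(2, Add(4, Mul(-1, Pow(a, 2)), Mul(-1, Pow(a, 3)))) = Add(6, Mul(-1, Pow(a, 2)), Mul(-1, Pow(a, 3))))
Add(83, Mul(14, Mul(Function('N')(Function('I')(Mul(-1, -4))), Add(7, -1)))) = Add(83, Mul(14, Mul(Add(6, Mul(-1, Pow(-3, 2)), Mul(-1, Pow(-3, 3))), Add(7, -1)))) = Add(83, Mul(14, Mul(Add(6, Mul(-1, 9), Mul(-1, -27)), 6))) = Add(83, Mul(14, Mul(Add(6, -9, 27), 6))) = Add(83, Mul(14, Mul(24, 6))) = Add(83, Mul(14, 144)) = Add(83, 2016) = 2099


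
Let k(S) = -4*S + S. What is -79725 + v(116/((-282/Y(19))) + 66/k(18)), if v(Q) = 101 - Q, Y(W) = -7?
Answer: -33681653/423 ≈ -79626.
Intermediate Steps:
k(S) = -3*S
-79725 + v(116/((-282/Y(19))) + 66/k(18)) = -79725 + (101 - (116/((-282/(-7))) + 66/((-3*18)))) = -79725 + (101 - (116/((-282*(-⅐))) + 66/(-54))) = -79725 + (101 - (116/(282/7) + 66*(-1/54))) = -79725 + (101 - (116*(7/282) - 11/9)) = -79725 + (101 - (406/141 - 11/9)) = -79725 + (101 - 1*701/423) = -79725 + (101 - 701/423) = -79725 + 42022/423 = -33681653/423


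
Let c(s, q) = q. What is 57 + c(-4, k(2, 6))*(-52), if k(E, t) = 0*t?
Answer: 57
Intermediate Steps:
k(E, t) = 0
57 + c(-4, k(2, 6))*(-52) = 57 + 0*(-52) = 57 + 0 = 57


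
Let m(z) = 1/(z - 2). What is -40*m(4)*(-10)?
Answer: 200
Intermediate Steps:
m(z) = 1/(-2 + z)
-40*m(4)*(-10) = -40/(-2 + 4)*(-10) = -40/2*(-10) = -40*½*(-10) = -20*(-10) = 200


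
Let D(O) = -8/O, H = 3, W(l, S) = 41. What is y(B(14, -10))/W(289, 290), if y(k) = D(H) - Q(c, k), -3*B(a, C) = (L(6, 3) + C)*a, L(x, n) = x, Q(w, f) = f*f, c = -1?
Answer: -3160/369 ≈ -8.5637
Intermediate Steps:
Q(w, f) = f**2
B(a, C) = -a*(6 + C)/3 (B(a, C) = -(6 + C)*a/3 = -a*(6 + C)/3)
y(k) = -8/3 - k**2
y(B(14, -10))/W(289, 290) = (-8/3 - (-1/3*14*(6 - 10))**2)/41 = (-8/3 - (-1/3*14*(-4))**2)*(1/41) = (-8/3 - (56/3)**2)*(1/41) = (-8/3 - 1*3136/9)*(1/41) = (-8/3 - 3136/9)*(1/41) = -3160/9*1/41 = -3160/369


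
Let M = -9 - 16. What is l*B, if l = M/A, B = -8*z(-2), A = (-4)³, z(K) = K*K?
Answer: -25/2 ≈ -12.500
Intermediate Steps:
z(K) = K²
A = -64
M = -25
B = -32 (B = -8*(-2)² = -8*4 = -32)
l = 25/64 (l = -25/(-64) = -25*(-1/64) = 25/64 ≈ 0.39063)
l*B = (25/64)*(-32) = -25/2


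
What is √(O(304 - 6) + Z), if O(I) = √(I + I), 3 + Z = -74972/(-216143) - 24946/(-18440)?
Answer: √(-1291021486638278115 + 1985702563827585800*√149)/996419230 ≈ 4.8076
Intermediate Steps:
Z = -2591321901/1992838460 (Z = -3 + (-74972/(-216143) - 24946/(-18440)) = -3 + (-74972*(-1/216143) - 24946*(-1/18440)) = -3 + (74972/216143 + 12473/9220) = -3 + 3387193479/1992838460 = -2591321901/1992838460 ≈ -1.3003)
O(I) = √2*√I (O(I) = √(2*I) = √2*√I)
√(O(304 - 6) + Z) = √(√2*√(304 - 6) - 2591321901/1992838460) = √(√2*√298 - 2591321901/1992838460) = √(2*√149 - 2591321901/1992838460) = √(-2591321901/1992838460 + 2*√149)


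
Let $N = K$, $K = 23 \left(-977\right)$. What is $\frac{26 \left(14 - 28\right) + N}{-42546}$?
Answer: $\frac{22835}{42546} \approx 0.53671$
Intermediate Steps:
$K = -22471$
$N = -22471$
$\frac{26 \left(14 - 28\right) + N}{-42546} = \frac{26 \left(14 - 28\right) - 22471}{-42546} = \left(26 \left(-14\right) - 22471\right) \left(- \frac{1}{42546}\right) = \left(-364 - 22471\right) \left(- \frac{1}{42546}\right) = \left(-22835\right) \left(- \frac{1}{42546}\right) = \frac{22835}{42546}$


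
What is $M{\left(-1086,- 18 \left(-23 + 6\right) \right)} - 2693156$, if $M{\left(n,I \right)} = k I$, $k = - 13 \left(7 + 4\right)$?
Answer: $-2736914$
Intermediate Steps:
$k = -143$ ($k = \left(-13\right) 11 = -143$)
$M{\left(n,I \right)} = - 143 I$
$M{\left(-1086,- 18 \left(-23 + 6\right) \right)} - 2693156 = - 143 \left(- 18 \left(-23 + 6\right)\right) - 2693156 = - 143 \left(\left(-18\right) \left(-17\right)\right) - 2693156 = \left(-143\right) 306 - 2693156 = -43758 - 2693156 = -2736914$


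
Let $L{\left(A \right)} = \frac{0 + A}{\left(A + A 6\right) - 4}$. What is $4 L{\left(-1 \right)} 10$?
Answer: $\frac{40}{11} \approx 3.6364$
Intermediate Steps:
$L{\left(A \right)} = \frac{A}{-4 + 7 A}$ ($L{\left(A \right)} = \frac{A}{\left(A + 6 A\right) - 4} = \frac{A}{7 A - 4} = \frac{A}{-4 + 7 A}$)
$4 L{\left(-1 \right)} 10 = 4 \left(- \frac{1}{-4 + 7 \left(-1\right)}\right) 10 = 4 \left(- \frac{1}{-4 - 7}\right) 10 = 4 \left(- \frac{1}{-11}\right) 10 = 4 \left(\left(-1\right) \left(- \frac{1}{11}\right)\right) 10 = 4 \cdot \frac{1}{11} \cdot 10 = \frac{4}{11} \cdot 10 = \frac{40}{11}$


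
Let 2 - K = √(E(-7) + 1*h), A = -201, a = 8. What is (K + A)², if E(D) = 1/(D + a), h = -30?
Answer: (199 + I*√29)² ≈ 39572.0 + 2143.3*I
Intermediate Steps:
E(D) = 1/(8 + D) (E(D) = 1/(D + 8) = 1/(8 + D))
K = 2 - I*√29 (K = 2 - √(1/(8 - 7) + 1*(-30)) = 2 - √(1/1 - 30) = 2 - √(1 - 30) = 2 - √(-29) = 2 - I*√29 ≈ 2.0 - 5.3852*I)
(K + A)² = ((2 - I*√29) - 201)² = (-199 - I*√29)²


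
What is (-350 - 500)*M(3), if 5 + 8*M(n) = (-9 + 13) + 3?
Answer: -425/2 ≈ -212.50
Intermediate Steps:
M(n) = ¼ (M(n) = -5/8 + ((-9 + 13) + 3)/8 = -5/8 + (4 + 3)/8 = -5/8 + (⅛)*7 = -5/8 + 7/8 = ¼)
(-350 - 500)*M(3) = (-350 - 500)*(¼) = -850*¼ = -425/2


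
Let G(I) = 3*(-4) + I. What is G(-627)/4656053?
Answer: -639/4656053 ≈ -0.00013724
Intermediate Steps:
G(I) = -12 + I
G(-627)/4656053 = (-12 - 627)/4656053 = -639*1/4656053 = -639/4656053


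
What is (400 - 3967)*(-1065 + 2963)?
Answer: -6770166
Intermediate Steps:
(400 - 3967)*(-1065 + 2963) = -3567*1898 = -6770166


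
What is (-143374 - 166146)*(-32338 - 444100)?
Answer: 147467089760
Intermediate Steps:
(-143374 - 166146)*(-32338 - 444100) = -309520*(-476438) = 147467089760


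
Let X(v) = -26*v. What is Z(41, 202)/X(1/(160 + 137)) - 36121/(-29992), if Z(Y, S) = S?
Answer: -899200451/389896 ≈ -2306.3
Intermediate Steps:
Z(41, 202)/X(1/(160 + 137)) - 36121/(-29992) = 202/((-26/(160 + 137))) - 36121/(-29992) = 202/((-26/297)) - 36121*(-1/29992) = 202/((-26*1/297)) + 36121/29992 = 202/(-26/297) + 36121/29992 = 202*(-297/26) + 36121/29992 = -29997/13 + 36121/29992 = -899200451/389896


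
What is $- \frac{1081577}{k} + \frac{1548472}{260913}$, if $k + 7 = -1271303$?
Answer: $\frac{750261812707}{110567102010} \approx 6.7856$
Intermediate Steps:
$k = -1271310$ ($k = -7 - 1271303 = -1271310$)
$- \frac{1081577}{k} + \frac{1548472}{260913} = - \frac{1081577}{-1271310} + \frac{1548472}{260913} = \left(-1081577\right) \left(- \frac{1}{1271310}\right) + 1548472 \cdot \frac{1}{260913} = \frac{1081577}{1271310} + \frac{1548472}{260913} = \frac{750261812707}{110567102010}$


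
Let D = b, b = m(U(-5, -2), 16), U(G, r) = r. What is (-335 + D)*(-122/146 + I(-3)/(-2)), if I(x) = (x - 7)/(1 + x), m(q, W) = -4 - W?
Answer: 172885/146 ≈ 1184.1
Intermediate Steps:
b = -20 (b = -4 - 1*16 = -4 - 16 = -20)
D = -20
I(x) = (-7 + x)/(1 + x)
(-335 + D)*(-122/146 + I(-3)/(-2)) = (-335 - 20)*(-122/146 + ((-7 - 3)/(1 - 3))/(-2)) = -355*(-122*1/146 + (-10/(-2))*(-½)) = -355*(-61/73 - ½*(-10)*(-½)) = -355*(-61/73 + 5*(-½)) = -355*(-61/73 - 5/2) = -355*(-487/146) = 172885/146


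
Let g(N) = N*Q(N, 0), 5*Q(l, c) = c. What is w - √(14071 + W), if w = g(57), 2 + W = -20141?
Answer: -2*I*√1518 ≈ -77.923*I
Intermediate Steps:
Q(l, c) = c/5
W = -20143 (W = -2 - 20141 = -20143)
g(N) = 0 (g(N) = N*((⅕)*0) = N*0 = 0)
w = 0
w - √(14071 + W) = 0 - √(14071 - 20143) = 0 - √(-6072) = 0 - 2*I*√1518 = -2*I*√1518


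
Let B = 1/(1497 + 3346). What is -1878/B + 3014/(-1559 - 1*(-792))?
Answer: -6975986132/767 ≈ -9.0952e+6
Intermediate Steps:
B = 1/4843 ≈ 0.00020648
-1878/B + 3014/(-1559 - 1*(-792)) = -1878/1/4843 + 3014/(-1559 - 1*(-792)) = -1878*4843 + 3014/(-1559 + 792) = -9095154 + 3014/(-767) = -9095154 + 3014*(-1/767) = -9095154 - 3014/767 = -6975986132/767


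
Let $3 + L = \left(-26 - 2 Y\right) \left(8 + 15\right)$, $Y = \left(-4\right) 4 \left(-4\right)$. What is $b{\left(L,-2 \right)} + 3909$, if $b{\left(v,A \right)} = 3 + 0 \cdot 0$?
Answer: $3912$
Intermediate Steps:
$Y = 64$ ($Y = \left(-16\right) \left(-4\right) = 64$)
$L = -3545$ ($L = -3 + \left(-26 - 128\right) \left(8 + 15\right) = -3 + \left(-26 - 128\right) 23 = -3 - 3542 = -3545$)
$b{\left(v,A \right)} = 3$ ($b{\left(v,A \right)} = 3 + 0 = 3$)
$b{\left(L,-2 \right)} + 3909 = 3 + 3909 = 3912$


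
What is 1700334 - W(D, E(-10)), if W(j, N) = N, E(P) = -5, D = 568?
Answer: 1700339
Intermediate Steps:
1700334 - W(D, E(-10)) = 1700334 - 1*(-5) = 1700334 + 5 = 1700339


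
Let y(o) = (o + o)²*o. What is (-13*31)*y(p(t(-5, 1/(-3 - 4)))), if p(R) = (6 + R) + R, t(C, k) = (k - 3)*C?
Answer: -28991381536/343 ≈ -8.4523e+7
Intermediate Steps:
t(C, k) = C*(-3 + k) (t(C, k) = (-3 + k)*C = C*(-3 + k))
p(R) = 6 + 2*R
y(o) = 4*o³ (y(o) = (2*o)²*o = (4*o²)*o = 4*o³)
(-13*31)*y(p(t(-5, 1/(-3 - 4)))) = (-13*31)*(4*(6 + 2*(-5*(-3 + 1/(-3 - 4))))³) = -1612*(6 + 2*(-5*(-3 + 1/(-7))))³ = -1612*(6 + 2*(-5*(-3 - ⅐)))³ = -1612*(6 + 2*(-5*(-22/7)))³ = -1612*(6 + 2*(110/7))³ = -1612*(6 + 220/7)³ = -1612*(262/7)³ = -1612*17984728/343 = -403*71938912/343 = -28991381536/343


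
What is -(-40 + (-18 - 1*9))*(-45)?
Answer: -3015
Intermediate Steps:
-(-40 + (-18 - 1*9))*(-45) = -(-40 + (-18 - 9))*(-45) = -(-40 - 27)*(-45) = -(-67)*(-45) = -1*3015 = -3015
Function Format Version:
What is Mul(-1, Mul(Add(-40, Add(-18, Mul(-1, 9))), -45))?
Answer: -3015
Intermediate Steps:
Mul(-1, Mul(Add(-40, Add(-18, Mul(-1, 9))), -45)) = Mul(-1, Mul(Add(-40, Add(-18, -9)), -45)) = Mul(-1, Mul(Add(-40, -27), -45)) = Mul(-1, Mul(-67, -45)) = Mul(-1, 3015) = -3015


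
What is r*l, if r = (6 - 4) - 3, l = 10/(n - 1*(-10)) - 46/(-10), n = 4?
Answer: -186/35 ≈ -5.3143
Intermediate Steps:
l = 186/35 (l = 10/(4 - 1*(-10)) - 46/(-10) = 10/(4 + 10) - 46*(-⅒) = 10/14 + 23/5 = 10*(1/14) + 23/5 = 5/7 + 23/5 = 186/35 ≈ 5.3143)
r = -1 (r = 2 - 3 = -1)
r*l = -1*186/35 = -186/35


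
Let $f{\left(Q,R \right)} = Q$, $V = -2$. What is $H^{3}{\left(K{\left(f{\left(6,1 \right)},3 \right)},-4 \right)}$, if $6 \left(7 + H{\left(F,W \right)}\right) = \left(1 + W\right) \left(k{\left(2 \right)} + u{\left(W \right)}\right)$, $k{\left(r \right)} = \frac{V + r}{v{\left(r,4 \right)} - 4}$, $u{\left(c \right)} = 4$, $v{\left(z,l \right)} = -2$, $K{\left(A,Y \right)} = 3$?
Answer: $-729$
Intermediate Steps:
$k{\left(r \right)} = \frac{1}{3} - \frac{r}{6}$ ($k{\left(r \right)} = \frac{-2 + r}{-2 - 4} = \frac{-2 + r}{-6} = \left(-2 + r\right) \left(- \frac{1}{6}\right) = \frac{1}{3} - \frac{r}{6}$)
$H{\left(F,W \right)} = - \frac{19}{3} + \frac{2 W}{3}$ ($H{\left(F,W \right)} = -7 + \frac{\left(1 + W\right) \left(\left(\frac{1}{3} - \frac{1}{3}\right) + 4\right)}{6} = -7 + \frac{\left(1 + W\right) \left(0 + 4\right)}{6} = -7 + \frac{\left(1 + W\right) 4}{6} = -7 + \frac{4 + 4 W}{6} = -7 + \left(\frac{2}{3} + \frac{2 W}{3}\right) = - \frac{19}{3} + \frac{2 W}{3}$)
$H^{3}{\left(K{\left(f{\left(6,1 \right)},3 \right)},-4 \right)} = \left(- \frac{19}{3} + \frac{2}{3} \left(-4\right)\right)^{3} = \left(- \frac{19}{3} - \frac{8}{3}\right)^{3} = \left(-9\right)^{3} = -729$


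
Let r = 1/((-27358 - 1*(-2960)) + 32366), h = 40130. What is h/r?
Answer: 319755840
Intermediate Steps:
r = 1/7968 (r = 1/((-27358 + 2960) + 32366) = 1/(-24398 + 32366) = 1/7968 ≈ 0.00012550)
h/r = 40130/(1/7968) = 40130*7968 = 319755840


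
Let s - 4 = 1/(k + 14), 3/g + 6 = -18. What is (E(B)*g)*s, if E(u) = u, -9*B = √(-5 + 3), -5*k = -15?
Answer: 23*I*√2/408 ≈ 0.079723*I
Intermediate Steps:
k = 3 (k = -⅕*(-15) = 3)
g = -⅛ (g = 3/(-6 - 18) = 3/(-24) = 3*(-1/24) = -⅛ ≈ -0.12500)
B = -I*√2/9 (B = -√(-5 + 3)/9 = -I*√2/9 ≈ -0.15713*I)
s = 69/17 (s = 4 + 1/(3 + 14) = 4 + 1/17 = 69/17 ≈ 4.0588)
(E(B)*g)*s = (-I*√2/9*(-⅛))*(69/17) = (I*√2/72)*(69/17) = 23*I*√2/408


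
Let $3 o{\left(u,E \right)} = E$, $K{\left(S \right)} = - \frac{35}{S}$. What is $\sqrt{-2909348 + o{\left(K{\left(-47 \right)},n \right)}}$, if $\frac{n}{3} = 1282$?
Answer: $i \sqrt{2908066} \approx 1705.3 i$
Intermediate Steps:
$n = 3846$ ($n = 3 \cdot 1282 = 3846$)
$o{\left(u,E \right)} = \frac{E}{3}$
$\sqrt{-2909348 + o{\left(K{\left(-47 \right)},n \right)}} = \sqrt{-2909348 + \frac{1}{3} \cdot 3846} = \sqrt{-2909348 + 1282} = \sqrt{-2908066} = i \sqrt{2908066}$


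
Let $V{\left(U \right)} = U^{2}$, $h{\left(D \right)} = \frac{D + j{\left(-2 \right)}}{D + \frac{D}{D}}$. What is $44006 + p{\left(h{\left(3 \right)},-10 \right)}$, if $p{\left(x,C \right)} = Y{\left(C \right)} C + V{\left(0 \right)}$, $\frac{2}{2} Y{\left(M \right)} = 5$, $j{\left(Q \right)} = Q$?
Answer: $43956$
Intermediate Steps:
$Y{\left(M \right)} = 5$
$h{\left(D \right)} = \frac{-2 + D}{1 + D}$ ($h{\left(D \right)} = \frac{D - 2}{D + \frac{D}{D}} = \frac{-2 + D}{D + 1} = \frac{-2 + D}{1 + D}$)
$p{\left(x,C \right)} = 5 C$ ($p{\left(x,C \right)} = 5 C + 0^{2} = 5 C + 0 = 5 C$)
$44006 + p{\left(h{\left(3 \right)},-10 \right)} = 44006 + 5 \left(-10\right) = 44006 - 50 = 43956$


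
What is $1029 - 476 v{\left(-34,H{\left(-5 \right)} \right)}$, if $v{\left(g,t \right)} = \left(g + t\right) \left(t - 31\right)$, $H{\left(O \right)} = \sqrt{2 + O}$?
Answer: $-499247 + 30940 i \sqrt{3} \approx -4.9925 \cdot 10^{5} + 53590.0 i$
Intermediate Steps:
$v{\left(g,t \right)} = \left(-31 + t\right) \left(g + t\right)$ ($v{\left(g,t \right)} = \left(g + t\right) \left(-31 + t\right) = \left(-31 + t\right) \left(g + t\right)$)
$1029 - 476 v{\left(-34,H{\left(-5 \right)} \right)} = 1029 - 476 \left(\left(\sqrt{2 - 5}\right)^{2} - -1054 - 31 \sqrt{2 - 5} - 34 \sqrt{2 - 5}\right) = 1029 - 476 \left(\left(\sqrt{-3}\right)^{2} + 1054 - 31 \sqrt{-3} - 34 \sqrt{-3}\right) = 1029 - 476 \left(\left(i \sqrt{3}\right)^{2} + 1054 - 31 i \sqrt{3} - 34 i \sqrt{3}\right) = 1029 - 476 \left(-3 + 1054 - 31 i \sqrt{3} - 34 i \sqrt{3}\right) = 1029 - 476 \left(1051 - 65 i \sqrt{3}\right) = 1029 - \left(500276 - 30940 i \sqrt{3}\right) = -499247 + 30940 i \sqrt{3}$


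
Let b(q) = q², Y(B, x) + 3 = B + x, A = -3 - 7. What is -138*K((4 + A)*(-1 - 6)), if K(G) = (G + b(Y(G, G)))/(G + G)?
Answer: -151869/14 ≈ -10848.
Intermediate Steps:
A = -10
Y(B, x) = -3 + B + x (Y(B, x) = -3 + (B + x) = -3 + B + x)
K(G) = (G + (-3 + 2*G)²)/(2*G) (K(G) = (G + (-3 + G + G)²)/(G + G) = (G + (-3 + 2*G)²)/((2*G)) = (G + (-3 + 2*G)²)*(1/(2*G)) = (G + (-3 + 2*G)²)/(2*G))
-138*K((4 + A)*(-1 - 6)) = -69*((4 - 10)*(-1 - 6) + (-3 + 2*((4 - 10)*(-1 - 6)))²)/((4 - 10)*(-1 - 6)) = -69*(-6*(-7) + (-3 + 2*(-6*(-7)))²)/((-6*(-7))) = -69*(42 + (-3 + 2*42)²)/42 = -69*(42 + (-3 + 84)²)/42 = -69*(42 + 81²)/42 = -69*(42 + 6561)/42 = -69*6603/42 = -138*2201/28 = -151869/14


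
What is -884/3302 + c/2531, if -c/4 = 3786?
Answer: -2009342/321437 ≈ -6.2511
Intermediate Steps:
c = -15144 (c = -4*3786 = -15144)
-884/3302 + c/2531 = -884/3302 - 15144/2531 = -884*1/3302 - 15144*1/2531 = -34/127 - 15144/2531 = -2009342/321437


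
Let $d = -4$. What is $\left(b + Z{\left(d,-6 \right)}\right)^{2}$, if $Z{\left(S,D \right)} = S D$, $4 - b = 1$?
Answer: $729$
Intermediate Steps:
$b = 3$ ($b = 4 - 1 = 3$)
$Z{\left(S,D \right)} = D S$
$\left(b + Z{\left(d,-6 \right)}\right)^{2} = \left(3 - -24\right)^{2} = \left(3 + 24\right)^{2} = 27^{2} = 729$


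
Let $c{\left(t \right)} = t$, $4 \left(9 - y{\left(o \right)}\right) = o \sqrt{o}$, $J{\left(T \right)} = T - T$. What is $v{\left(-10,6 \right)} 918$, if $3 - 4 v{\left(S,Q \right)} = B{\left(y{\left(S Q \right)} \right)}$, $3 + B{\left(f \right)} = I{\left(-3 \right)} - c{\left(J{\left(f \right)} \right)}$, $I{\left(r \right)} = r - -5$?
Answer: $918$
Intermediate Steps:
$J{\left(T \right)} = 0$
$y{\left(o \right)} = 9 - \frac{o^{\frac{3}{2}}}{4}$ ($y{\left(o \right)} = 9 - \frac{o \sqrt{o}}{4} = 9 - \frac{o^{\frac{3}{2}}}{4}$)
$I{\left(r \right)} = 5 + r$ ($I{\left(r \right)} = r + 5 = 5 + r$)
$B{\left(f \right)} = -1$ ($B{\left(f \right)} = -3 + \left(\left(5 - 3\right) - 0\right) = -3 + \left(2 + 0\right) = -3 + 2 = -1$)
$v{\left(S,Q \right)} = 1$ ($v{\left(S,Q \right)} = \frac{3}{4} - - \frac{1}{4} = \frac{3}{4} + \frac{1}{4} = 1$)
$v{\left(-10,6 \right)} 918 = 1 \cdot 918 = 918$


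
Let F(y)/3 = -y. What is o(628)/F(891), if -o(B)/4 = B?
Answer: 2512/2673 ≈ 0.93977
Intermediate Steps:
o(B) = -4*B
F(y) = -3*y (F(y) = 3*(-y) = -3*y)
o(628)/F(891) = (-4*628)/((-3*891)) = -2512/(-2673) = -2512*(-1/2673) = 2512/2673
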